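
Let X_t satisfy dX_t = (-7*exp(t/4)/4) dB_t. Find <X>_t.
<X>_t = 49*exp(t/2)/8 - 49/8

For an Itô process dX_t = a(t) dt + b(t) dB_t, the quadratic variation is <X>_t = int_0^t b(s)^2 ds (the drift term does not contribute). Here b(s) = -7*exp(s/4)/4, so
  b(s)^2 = 49*exp(s/2)/16.
Integrating from 0 to t:
  <X>_t = int_0^t (49*exp(s/2)/16) ds = 49*exp(t/2)/8 - 49/8.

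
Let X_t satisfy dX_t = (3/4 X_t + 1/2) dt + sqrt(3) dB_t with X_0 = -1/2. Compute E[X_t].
E[X_t] = exp(3*t/4)/6 - 2/3

Taking expectations and using E[dB_t] = 0, the mean m(t) = E[X_t] satisfies the ODE m'(t) = a m(t) + b with m(0) = x_0. With a = 3/4, b = 1/2, x_0 = -1/2, the solution is
  m(t) = x_0 * exp(a t) + (b/a) * (exp(a t) - 1)
       = (-1/2) * exp((3/4) t) + ((1/2)/(3/4)) * (exp((3/4) t) - 1)
       = exp(3*t/4)/6 - 2/3.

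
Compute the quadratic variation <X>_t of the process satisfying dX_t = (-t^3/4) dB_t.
<X>_t = t^7/112

For an Itô process dX_t = a(t) dt + b(t) dB_t, the quadratic variation is <X>_t = int_0^t b(s)^2 ds (the drift term does not contribute). Here b(s) = -s^3/4, so
  b(s)^2 = s^6/16.
Integrating from 0 to t:
  <X>_t = int_0^t (s^6/16) ds = t^7/112.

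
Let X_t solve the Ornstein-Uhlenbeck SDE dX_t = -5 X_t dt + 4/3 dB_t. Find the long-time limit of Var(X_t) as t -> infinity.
lim Var(X_t) = 8/45

The OU SDE dX = -theta X dt + sigma dB admits the integrating factor exp(theta t): d(exp(theta t) X_t) = sigma exp(theta t) dB_t. Integrating from 0 to t gives X_t = x_0 * exp(-theta t) + sigma * int_0^t exp(-theta (t-s)) dB_s for any initial x_0. The Itô integral has variance (by the Itô isometry) sigma^2 * int_0^t exp(-2 theta (t - s)) ds = sigma^2 * (1 - exp(-2 theta t)) / (2 theta), independent of x_0.
With theta = 5, sigma = 4/3:
  Var(X_t) = (4/3)^2 * (1 - exp(-2*5 t)) / (2 * 5) = 8/45 - 8*exp(-10*t)/45.
As t -> infinity, exp(-2*5 t) -> 0, so the stationary variance is sigma^2 / (2 theta) = 8/45.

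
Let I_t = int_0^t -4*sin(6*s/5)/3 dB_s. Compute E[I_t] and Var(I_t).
E[I_t] = 0; Var(I_t) = 8*t/9 - 10*sin(12*t/5)/27

The Itô integral of a deterministic integrand f(s) has mean 0 because each increment f(s) * (B_{s+ds} - B_s) has mean 0. By the Itô isometry:
  Var( int_0^t f(s) dB_s ) = E[ (int_0^t f(s) dB_s)^2 ] = int_0^t f(s)^2 ds.
Here f(s) = -4*sin(6*s/5)/3, so f(s)^2 = 16*sin(6*s/5)^2/9. Integrate:
  int_0^t (16*sin(6*s/5)^2/9) ds = 8*t/9 - 10*sin(12*t/5)/27.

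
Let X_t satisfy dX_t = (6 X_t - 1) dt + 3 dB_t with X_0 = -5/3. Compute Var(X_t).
Var(X_t) = 3*exp(12*t)/4 - 3/4

The variance V(t) = Var(X_t) satisfies V'(t) = 2 a V(t) + c^2 with V(0) = 0 (drift coefficient is linear in X, diffusion is constant). With a = 6, c = 3, the solution is
  V(t) = (c^2 / (2 a)) * (exp(2 a t) - 1)
       = (3^2 / (2*6)) * (exp(12 t) - 1)
       = 3*exp(12*t)/4 - 3/4.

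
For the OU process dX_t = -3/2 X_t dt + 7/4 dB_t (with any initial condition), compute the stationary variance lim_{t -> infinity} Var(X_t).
lim Var(X_t) = 49/48

The OU SDE dX = -theta X dt + sigma dB admits the integrating factor exp(theta t): d(exp(theta t) X_t) = sigma exp(theta t) dB_t. Integrating from 0 to t gives X_t = x_0 * exp(-theta t) + sigma * int_0^t exp(-theta (t-s)) dB_s for any initial x_0. The Itô integral has variance (by the Itô isometry) sigma^2 * int_0^t exp(-2 theta (t - s)) ds = sigma^2 * (1 - exp(-2 theta t)) / (2 theta), independent of x_0.
With theta = 3/2, sigma = 7/4:
  Var(X_t) = (7/4)^2 * (1 - exp(-2*3/2 t)) / (2 * 3/2) = 49/48 - 49*exp(-3*t)/48.
As t -> infinity, exp(-2*3/2 t) -> 0, so the stationary variance is sigma^2 / (2 theta) = 49/48.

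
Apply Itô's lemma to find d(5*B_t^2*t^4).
d(5*B_t^2*t^4) = (5*t^3*(4*B_t^2 + t)) dt + (10*B_t*t^4) dB_t

Itô's formula for f(t, x): d f(t, B_t) = (f_t + (1/2) f_xx) dt + f_x dB_t. Compute partials of f(t, x) = 5*t^4*x^2:
  f_t(t,x)  = 20*t^3*x^2
  f_x(t,x)  = 10*t^4*x
  f_xx(t,x) = 10*t^4
Assemble drift = f_t + (1/2) f_xx = 5*t^3*(t + 4*x^2) and diffusion = f_x = 10*t^4*x. Substituting x = B_t:
  d(5*B_t^2*t^4) = (5*t^3*(4*B_t^2 + t)) dt + (10*B_t*t^4) dB_t.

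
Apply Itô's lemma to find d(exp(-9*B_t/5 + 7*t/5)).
d(exp(-9*B_t/5 + 7*t/5)) = (151*exp(-9*B_t/5 + 7*t/5)/50) dt + (-9*exp(-9*B_t/5 + 7*t/5)/5) dB_t

Itô's formula for f(t, x): d f(t, B_t) = (f_t + (1/2) f_xx) dt + f_x dB_t. Compute partials of f(t, x) = exp(7*t/5 - 9*x/5):
  f_t(t,x)  = 7*exp(7*t/5 - 9*x/5)/5
  f_x(t,x)  = -9*exp(7*t/5 - 9*x/5)/5
  f_xx(t,x) = 81*exp(7*t/5 - 9*x/5)/25
Assemble drift = f_t + (1/2) f_xx = 151*exp(7*t/5 - 9*x/5)/50 and diffusion = f_x = -9*exp(7*t/5 - 9*x/5)/5. Substituting x = B_t:
  d(exp(-9*B_t/5 + 7*t/5)) = (151*exp(-9*B_t/5 + 7*t/5)/50) dt + (-9*exp(-9*B_t/5 + 7*t/5)/5) dB_t.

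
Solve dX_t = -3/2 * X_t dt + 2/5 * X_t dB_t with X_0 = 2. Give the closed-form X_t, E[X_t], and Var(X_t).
X_t = 2 * exp((-79/50) t + (2/5) B_t); E[X_t] = 2*exp(-3*t/2); Var(X_t) = (4*exp(4*t/25) - 4)*exp(-3*t)

For GBM dX = mu X dt + sigma X dB with X_0 = x_0, apply Itô to Y = log X: dY = (mu - sigma^2/2) dt + sigma dB, so Y_t = log(x_0) + (mu - sigma^2/2) t + sigma B_t and hence X_t = x_0 * exp((mu - sigma^2/2) t + sigma B_t).
With mu = -3/2, sigma = 2/5, x_0 = 2, this gives:
  X_t = 2 * exp((-79/50) * t + (2/5) * B_t).
Since sigma*B_t ~ Normal(0, sigma^2 t), E[exp(sigma*B_t)] = exp(sigma^2 t / 2); so E[X_t] = x_0 * exp((mu - sigma^2/2) t) * exp(sigma^2 t / 2) = x_0 * exp(mu t) = 2*exp(-3*t/2).
Var(X_t) = E[X_t^2] - (E[X_t])^2 = x_0^2 * exp(2 mu t) * (exp(sigma^2 t) - 1) = (4*exp(4*t/25) - 4)*exp(-3*t).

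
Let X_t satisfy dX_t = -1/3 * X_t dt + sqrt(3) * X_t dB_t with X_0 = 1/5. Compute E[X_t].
E[X_t] = exp(-t/3)/5

For GBM dX = mu X dt + sigma X dB with X_0 = x_0, apply Itô to Y = log X: dY = (mu - sigma^2/2) dt + sigma dB, so Y_t = log(x_0) + (mu - sigma^2/2) t + sigma B_t and hence X_t = x_0 * exp((mu - sigma^2/2) t + sigma B_t).
With mu = -1/3, sigma = sqrt(3), x_0 = 1/5, this gives:
  X_t = 1/5 * exp((-11/6) * t + (sqrt(3)) * B_t).
Since sigma*B_t ~ Normal(0, sigma^2 t), E[exp(sigma*B_t)] = exp(sigma^2 t / 2); so E[X_t] = x_0 * exp((mu - sigma^2/2) t) * exp(sigma^2 t / 2) = x_0 * exp(mu t) = exp(-t/3)/5.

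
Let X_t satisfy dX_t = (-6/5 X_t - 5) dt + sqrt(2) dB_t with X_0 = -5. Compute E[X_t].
E[X_t] = -25/6 - 5*exp(-6*t/5)/6

Taking expectations and using E[dB_t] = 0, the mean m(t) = E[X_t] satisfies the ODE m'(t) = a m(t) + b with m(0) = x_0. With a = -6/5, b = -5, x_0 = -5, the solution is
  m(t) = x_0 * exp(a t) + (b/a) * (exp(a t) - 1)
       = (-5) * exp((-6/5) t) + ((-5)/(-6/5)) * (exp((-6/5) t) - 1)
       = -25/6 - 5*exp(-6*t/5)/6.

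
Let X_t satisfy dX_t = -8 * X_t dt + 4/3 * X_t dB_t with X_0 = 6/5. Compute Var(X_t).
Var(X_t) = (36*exp(16*t/9) - 36)*exp(-16*t)/25

For GBM dX = mu X dt + sigma X dB with X_0 = x_0, apply Itô to Y = log X: dY = (mu - sigma^2/2) dt + sigma dB, so Y_t = log(x_0) + (mu - sigma^2/2) t + sigma B_t and hence X_t = x_0 * exp((mu - sigma^2/2) t + sigma B_t).
With mu = -8, sigma = 4/3, x_0 = 6/5, this gives:
  X_t = 6/5 * exp((-80/9) * t + (4/3) * B_t).
Since sigma*B_t ~ Normal(0, sigma^2 t), E[exp(sigma*B_t)] = exp(sigma^2 t / 2); so E[X_t] = x_0 * exp((mu - sigma^2/2) t) * exp(sigma^2 t / 2) = x_0 * exp(mu t) = 6*exp(-8*t)/5.
Var(X_t) = E[X_t^2] - (E[X_t])^2 = x_0^2 * exp(2 mu t) * (exp(sigma^2 t) - 1) = (36*exp(16*t/9) - 36)*exp(-16*t)/25.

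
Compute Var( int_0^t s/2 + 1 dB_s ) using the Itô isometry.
Var = t*(t^2 + 6*t + 12)/12

The Itô integral of a deterministic integrand f(s) has mean 0 because each increment f(s) * (B_{s+ds} - B_s) has mean 0. By the Itô isometry:
  Var( int_0^t f(s) dB_s ) = E[ (int_0^t f(s) dB_s)^2 ] = int_0^t f(s)^2 ds.
Here f(s) = s/2 + 1, so f(s)^2 = (s + 2)^2/4. Integrate:
  int_0^t ((s + 2)^2/4) ds = t*(t^2 + 6*t + 12)/12.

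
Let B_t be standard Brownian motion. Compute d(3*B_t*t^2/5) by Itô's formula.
d(3*B_t*t^2/5) = (6*B_t*t/5) dt + (3*t^2/5) dB_t

Itô's formula for f(t, x): d f(t, B_t) = (f_t + (1/2) f_xx) dt + f_x dB_t. Compute partials of f(t, x) = 3*t^2*x/5:
  f_t(t,x)  = 6*t*x/5
  f_x(t,x)  = 3*t^2/5
  f_xx(t,x) = 0
Assemble drift = f_t + (1/2) f_xx = 6*t*x/5 and diffusion = f_x = 3*t^2/5. Substituting x = B_t:
  d(3*B_t*t^2/5) = (6*B_t*t/5) dt + (3*t^2/5) dB_t.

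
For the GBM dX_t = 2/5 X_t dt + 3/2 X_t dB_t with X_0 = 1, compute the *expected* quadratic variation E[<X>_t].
E[<X>_t] = 45*exp(61*t/20)/61 - 45/61

<X>_t = int_0^t ((3/2) * X_s)^2 ds. Taking expectation inside the integral: E[<X>_t] = (3/2)^2 * int_0^t E[X_s^2] ds. For GBM, E[X_s^2] = x_0^2 * exp((2 mu + sigma^2) s). Integrating:
  E[<X>_t] = (3/2)^2 * 1^2 * (exp((2*(2/5) + (3/2)^2) t) - 1) / (2*(2/5) + (3/2)^2)
           = (3/2)^2 * 1^2 * (exp((61/20) t) - 1) / (61/20) = 45*exp(61*t/20)/61 - 45/61.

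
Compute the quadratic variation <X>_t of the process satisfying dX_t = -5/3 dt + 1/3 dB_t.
<X>_t = t/9

For an Itô process dX_t = a(t) dt + b(t) dB_t, the quadratic variation is <X>_t = int_0^t b(s)^2 ds (the drift term does not contribute). Here b(s) = 1/3, so
  b(s)^2 = 1/9.
Integrating from 0 to t:
  <X>_t = int_0^t (1/9) ds = t/9.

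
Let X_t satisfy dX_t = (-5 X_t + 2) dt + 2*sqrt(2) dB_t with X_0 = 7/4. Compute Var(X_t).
Var(X_t) = 4/5 - 4*exp(-10*t)/5

The variance V(t) = Var(X_t) satisfies V'(t) = 2 a V(t) + c^2 with V(0) = 0 (drift coefficient is linear in X, diffusion is constant). With a = -5, c = 2*sqrt(2), the solution is
  V(t) = (c^2 / (2 a)) * (exp(2 a t) - 1)
       = ((2*sqrt(2))^2 / (2*(-5))) * (exp((-10) t) - 1)
       = 4/5 - 4*exp(-10*t)/5.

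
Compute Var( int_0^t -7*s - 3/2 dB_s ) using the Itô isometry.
Var = t*(196*t^2 + 126*t + 27)/12

The Itô integral of a deterministic integrand f(s) has mean 0 because each increment f(s) * (B_{s+ds} - B_s) has mean 0. By the Itô isometry:
  Var( int_0^t f(s) dB_s ) = E[ (int_0^t f(s) dB_s)^2 ] = int_0^t f(s)^2 ds.
Here f(s) = -7*s - 3/2, so f(s)^2 = (14*s + 3)^2/4. Integrate:
  int_0^t ((14*s + 3)^2/4) ds = t*(196*t^2 + 126*t + 27)/12.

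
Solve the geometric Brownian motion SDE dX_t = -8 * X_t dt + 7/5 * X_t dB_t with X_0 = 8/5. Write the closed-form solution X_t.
X_t = 8/5 * exp((-449/50) * t + (7/5) * B_t)

For GBM dX = mu X dt + sigma X dB with X_0 = x_0, apply Itô to Y = log X: dY = (mu - sigma^2/2) dt + sigma dB, so Y_t = log(x_0) + (mu - sigma^2/2) t + sigma B_t and hence X_t = x_0 * exp((mu - sigma^2/2) t + sigma B_t).
With mu = -8, sigma = 7/5, x_0 = 8/5, this gives:
  X_t = 8/5 * exp((-449/50) * t + (7/5) * B_t).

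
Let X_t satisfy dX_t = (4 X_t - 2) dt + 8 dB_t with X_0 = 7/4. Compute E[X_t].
E[X_t] = 5*exp(4*t)/4 + 1/2

Taking expectations and using E[dB_t] = 0, the mean m(t) = E[X_t] satisfies the ODE m'(t) = a m(t) + b with m(0) = x_0. With a = 4, b = -2, x_0 = 7/4, the solution is
  m(t) = x_0 * exp(a t) + (b/a) * (exp(a t) - 1)
       = (7/4) * exp(4 t) + ((-2)/4) * (exp(4 t) - 1)
       = 5*exp(4*t)/4 + 1/2.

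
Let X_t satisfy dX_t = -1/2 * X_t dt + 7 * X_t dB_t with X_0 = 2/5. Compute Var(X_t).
Var(X_t) = (4*exp(49*t) - 4)*exp(-t)/25

For GBM dX = mu X dt + sigma X dB with X_0 = x_0, apply Itô to Y = log X: dY = (mu - sigma^2/2) dt + sigma dB, so Y_t = log(x_0) + (mu - sigma^2/2) t + sigma B_t and hence X_t = x_0 * exp((mu - sigma^2/2) t + sigma B_t).
With mu = -1/2, sigma = 7, x_0 = 2/5, this gives:
  X_t = 2/5 * exp((-25) * t + (7) * B_t).
Since sigma*B_t ~ Normal(0, sigma^2 t), E[exp(sigma*B_t)] = exp(sigma^2 t / 2); so E[X_t] = x_0 * exp((mu - sigma^2/2) t) * exp(sigma^2 t / 2) = x_0 * exp(mu t) = 2*exp(-t/2)/5.
Var(X_t) = E[X_t^2] - (E[X_t])^2 = x_0^2 * exp(2 mu t) * (exp(sigma^2 t) - 1) = (4*exp(49*t) - 4)*exp(-t)/25.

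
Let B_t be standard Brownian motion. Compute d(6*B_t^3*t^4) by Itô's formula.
d(6*B_t^3*t^4) = (6*B_t*t^3*(4*B_t^2 + 3*t)) dt + (18*B_t^2*t^4) dB_t

Itô's formula for f(t, x): d f(t, B_t) = (f_t + (1/2) f_xx) dt + f_x dB_t. Compute partials of f(t, x) = 6*t^4*x^3:
  f_t(t,x)  = 24*t^3*x^3
  f_x(t,x)  = 18*t^4*x^2
  f_xx(t,x) = 36*t^4*x
Assemble drift = f_t + (1/2) f_xx = 6*t^3*x*(3*t + 4*x^2) and diffusion = f_x = 18*t^4*x^2. Substituting x = B_t:
  d(6*B_t^3*t^4) = (6*B_t*t^3*(4*B_t^2 + 3*t)) dt + (18*B_t^2*t^4) dB_t.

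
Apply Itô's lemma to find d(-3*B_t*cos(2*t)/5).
d(-3*B_t*cos(2*t)/5) = (6*B_t*sin(2*t)/5) dt + (-3*cos(2*t)/5) dB_t

Itô's formula for f(t, x): d f(t, B_t) = (f_t + (1/2) f_xx) dt + f_x dB_t. Compute partials of f(t, x) = -3*x*cos(2*t)/5:
  f_t(t,x)  = 6*x*sin(2*t)/5
  f_x(t,x)  = -3*cos(2*t)/5
  f_xx(t,x) = 0
Assemble drift = f_t + (1/2) f_xx = 6*x*sin(2*t)/5 and diffusion = f_x = -3*cos(2*t)/5. Substituting x = B_t:
  d(-3*B_t*cos(2*t)/5) = (6*B_t*sin(2*t)/5) dt + (-3*cos(2*t)/5) dB_t.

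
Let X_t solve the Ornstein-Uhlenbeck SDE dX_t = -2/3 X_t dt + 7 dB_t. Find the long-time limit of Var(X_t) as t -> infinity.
lim Var(X_t) = 147/4

The OU SDE dX = -theta X dt + sigma dB admits the integrating factor exp(theta t): d(exp(theta t) X_t) = sigma exp(theta t) dB_t. Integrating from 0 to t gives X_t = x_0 * exp(-theta t) + sigma * int_0^t exp(-theta (t-s)) dB_s for any initial x_0. The Itô integral has variance (by the Itô isometry) sigma^2 * int_0^t exp(-2 theta (t - s)) ds = sigma^2 * (1 - exp(-2 theta t)) / (2 theta), independent of x_0.
With theta = 2/3, sigma = 7:
  Var(X_t) = (7)^2 * (1 - exp(-2*2/3 t)) / (2 * 2/3) = 147/4 - 147*exp(-4*t/3)/4.
As t -> infinity, exp(-2*2/3 t) -> 0, so the stationary variance is sigma^2 / (2 theta) = 147/4.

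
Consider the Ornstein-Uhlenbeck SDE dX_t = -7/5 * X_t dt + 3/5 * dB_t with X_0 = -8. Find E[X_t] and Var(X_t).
E[X_t] = -8*exp(-7*t/5); Var(X_t) = 9/70 - 9*exp(-14*t/5)/70

The OU SDE dX = -theta X dt + sigma dB admits the integrating factor exp(theta t): d(exp(theta t) X_t) = sigma exp(theta t) dB_t. Integrating from 0 to t:
  X_t = x_0 * exp(-theta t) + sigma * int_0^t exp(-theta (t-s)) dB_s.
The Itô integral has mean 0 and (by the Itô isometry) variance sigma^2 * int_0^t exp(-2 theta (t - s)) ds = sigma^2 * (1 - exp(-2 theta t)) / (2 theta).
With theta = 7/5, sigma = 3/5, x_0 = -8:
  E[X_t] = -8 * exp(-7/5 t) = -8*exp(-7*t/5)
  Var(X_t) = (3/5)^2 * (1 - exp(-2*7/5 t)) / (2 * 7/5) = 9/70 - 9*exp(-14*t/5)/70.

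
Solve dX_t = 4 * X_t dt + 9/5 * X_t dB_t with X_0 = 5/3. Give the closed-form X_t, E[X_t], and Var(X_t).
X_t = 5/3 * exp((119/50) t + (9/5) B_t); E[X_t] = 5*exp(4*t)/3; Var(X_t) = 25*(exp(81*t/25) - 1)*exp(8*t)/9

For GBM dX = mu X dt + sigma X dB with X_0 = x_0, apply Itô to Y = log X: dY = (mu - sigma^2/2) dt + sigma dB, so Y_t = log(x_0) + (mu - sigma^2/2) t + sigma B_t and hence X_t = x_0 * exp((mu - sigma^2/2) t + sigma B_t).
With mu = 4, sigma = 9/5, x_0 = 5/3, this gives:
  X_t = 5/3 * exp((119/50) * t + (9/5) * B_t).
Since sigma*B_t ~ Normal(0, sigma^2 t), E[exp(sigma*B_t)] = exp(sigma^2 t / 2); so E[X_t] = x_0 * exp((mu - sigma^2/2) t) * exp(sigma^2 t / 2) = x_0 * exp(mu t) = 5*exp(4*t)/3.
Var(X_t) = E[X_t^2] - (E[X_t])^2 = x_0^2 * exp(2 mu t) * (exp(sigma^2 t) - 1) = 25*(exp(81*t/25) - 1)*exp(8*t)/9.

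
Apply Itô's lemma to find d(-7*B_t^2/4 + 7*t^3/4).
d(-7*B_t^2/4 + 7*t^3/4) = (21*t^2/4 - 7/4) dt + (-7*B_t/2) dB_t

Itô's formula for f(t, x): d f(t, B_t) = (f_t + (1/2) f_xx) dt + f_x dB_t. Compute partials of f(t, x) = 7*t^3/4 - 7*x^2/4:
  f_t(t,x)  = 21*t^2/4
  f_x(t,x)  = -7*x/2
  f_xx(t,x) = -7/2
Assemble drift = f_t + (1/2) f_xx = 21*t^2/4 - 7/4 and diffusion = f_x = -7*x/2. Substituting x = B_t:
  d(-7*B_t^2/4 + 7*t^3/4) = (21*t^2/4 - 7/4) dt + (-7*B_t/2) dB_t.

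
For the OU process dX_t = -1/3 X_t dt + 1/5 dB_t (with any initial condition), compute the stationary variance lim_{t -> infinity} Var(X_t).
lim Var(X_t) = 3/50

The OU SDE dX = -theta X dt + sigma dB admits the integrating factor exp(theta t): d(exp(theta t) X_t) = sigma exp(theta t) dB_t. Integrating from 0 to t gives X_t = x_0 * exp(-theta t) + sigma * int_0^t exp(-theta (t-s)) dB_s for any initial x_0. The Itô integral has variance (by the Itô isometry) sigma^2 * int_0^t exp(-2 theta (t - s)) ds = sigma^2 * (1 - exp(-2 theta t)) / (2 theta), independent of x_0.
With theta = 1/3, sigma = 1/5:
  Var(X_t) = (1/5)^2 * (1 - exp(-2*1/3 t)) / (2 * 1/3) = 3/50 - 3*exp(-2*t/3)/50.
As t -> infinity, exp(-2*1/3 t) -> 0, so the stationary variance is sigma^2 / (2 theta) = 3/50.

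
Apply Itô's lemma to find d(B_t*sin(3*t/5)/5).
d(B_t*sin(3*t/5)/5) = (3*B_t*cos(3*t/5)/25) dt + (sin(3*t/5)/5) dB_t

Itô's formula for f(t, x): d f(t, B_t) = (f_t + (1/2) f_xx) dt + f_x dB_t. Compute partials of f(t, x) = x*sin(3*t/5)/5:
  f_t(t,x)  = 3*x*cos(3*t/5)/25
  f_x(t,x)  = sin(3*t/5)/5
  f_xx(t,x) = 0
Assemble drift = f_t + (1/2) f_xx = 3*x*cos(3*t/5)/25 and diffusion = f_x = sin(3*t/5)/5. Substituting x = B_t:
  d(B_t*sin(3*t/5)/5) = (3*B_t*cos(3*t/5)/25) dt + (sin(3*t/5)/5) dB_t.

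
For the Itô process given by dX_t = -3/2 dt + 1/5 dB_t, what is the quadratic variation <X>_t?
<X>_t = t/25

For an Itô process dX_t = a(t) dt + b(t) dB_t, the quadratic variation is <X>_t = int_0^t b(s)^2 ds (the drift term does not contribute). Here b(s) = 1/5, so
  b(s)^2 = 1/25.
Integrating from 0 to t:
  <X>_t = int_0^t (1/25) ds = t/25.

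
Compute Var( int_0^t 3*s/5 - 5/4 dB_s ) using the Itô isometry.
Var = t*(48*t^2 - 300*t + 625)/400

The Itô integral of a deterministic integrand f(s) has mean 0 because each increment f(s) * (B_{s+ds} - B_s) has mean 0. By the Itô isometry:
  Var( int_0^t f(s) dB_s ) = E[ (int_0^t f(s) dB_s)^2 ] = int_0^t f(s)^2 ds.
Here f(s) = 3*s/5 - 5/4, so f(s)^2 = (12*s - 25)^2/400. Integrate:
  int_0^t ((12*s - 25)^2/400) ds = t*(48*t^2 - 300*t + 625)/400.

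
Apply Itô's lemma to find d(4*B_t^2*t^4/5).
d(4*B_t^2*t^4/5) = (4*t^3*(4*B_t^2 + t)/5) dt + (8*B_t*t^4/5) dB_t

Itô's formula for f(t, x): d f(t, B_t) = (f_t + (1/2) f_xx) dt + f_x dB_t. Compute partials of f(t, x) = 4*t^4*x^2/5:
  f_t(t,x)  = 16*t^3*x^2/5
  f_x(t,x)  = 8*t^4*x/5
  f_xx(t,x) = 8*t^4/5
Assemble drift = f_t + (1/2) f_xx = 4*t^3*(t + 4*x^2)/5 and diffusion = f_x = 8*t^4*x/5. Substituting x = B_t:
  d(4*B_t^2*t^4/5) = (4*t^3*(4*B_t^2 + t)/5) dt + (8*B_t*t^4/5) dB_t.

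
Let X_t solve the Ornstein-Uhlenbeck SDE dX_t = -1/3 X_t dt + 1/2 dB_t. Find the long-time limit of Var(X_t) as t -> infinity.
lim Var(X_t) = 3/8

The OU SDE dX = -theta X dt + sigma dB admits the integrating factor exp(theta t): d(exp(theta t) X_t) = sigma exp(theta t) dB_t. Integrating from 0 to t gives X_t = x_0 * exp(-theta t) + sigma * int_0^t exp(-theta (t-s)) dB_s for any initial x_0. The Itô integral has variance (by the Itô isometry) sigma^2 * int_0^t exp(-2 theta (t - s)) ds = sigma^2 * (1 - exp(-2 theta t)) / (2 theta), independent of x_0.
With theta = 1/3, sigma = 1/2:
  Var(X_t) = (1/2)^2 * (1 - exp(-2*1/3 t)) / (2 * 1/3) = 3/8 - 3*exp(-2*t/3)/8.
As t -> infinity, exp(-2*1/3 t) -> 0, so the stationary variance is sigma^2 / (2 theta) = 3/8.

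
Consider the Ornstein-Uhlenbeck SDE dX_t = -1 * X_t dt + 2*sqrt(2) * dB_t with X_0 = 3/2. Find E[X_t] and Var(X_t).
E[X_t] = 3*exp(-t)/2; Var(X_t) = 4 - 4*exp(-2*t)

The OU SDE dX = -theta X dt + sigma dB admits the integrating factor exp(theta t): d(exp(theta t) X_t) = sigma exp(theta t) dB_t. Integrating from 0 to t:
  X_t = x_0 * exp(-theta t) + sigma * int_0^t exp(-theta (t-s)) dB_s.
The Itô integral has mean 0 and (by the Itô isometry) variance sigma^2 * int_0^t exp(-2 theta (t - s)) ds = sigma^2 * (1 - exp(-2 theta t)) / (2 theta).
With theta = 1, sigma = 2*sqrt(2), x_0 = 3/2:
  E[X_t] = 3/2 * exp(-1 t) = 3*exp(-t)/2
  Var(X_t) = (2*sqrt(2))^2 * (1 - exp(-2*1 t)) / (2 * 1) = 4 - 4*exp(-2*t).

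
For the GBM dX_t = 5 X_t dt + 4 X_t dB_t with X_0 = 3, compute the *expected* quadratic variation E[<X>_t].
E[<X>_t] = 72*exp(26*t)/13 - 72/13

<X>_t = int_0^t (4 * X_s)^2 ds. Taking expectation inside the integral: E[<X>_t] = 4^2 * int_0^t E[X_s^2] ds. For GBM, E[X_s^2] = x_0^2 * exp((2 mu + sigma^2) s). Integrating:
  E[<X>_t] = 4^2 * 3^2 * (exp((2*5 + 4^2) t) - 1) / (2*5 + 4^2)
           = 4^2 * 3^2 * (exp(26 t) - 1) / 26 = 72*exp(26*t)/13 - 72/13.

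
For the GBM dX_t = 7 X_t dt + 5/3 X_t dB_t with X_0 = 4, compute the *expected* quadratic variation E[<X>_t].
E[<X>_t] = 400*exp(151*t/9)/151 - 400/151

<X>_t = int_0^t ((5/3) * X_s)^2 ds. Taking expectation inside the integral: E[<X>_t] = (5/3)^2 * int_0^t E[X_s^2] ds. For GBM, E[X_s^2] = x_0^2 * exp((2 mu + sigma^2) s). Integrating:
  E[<X>_t] = (5/3)^2 * 4^2 * (exp((2*7 + (5/3)^2) t) - 1) / (2*7 + (5/3)^2)
           = (5/3)^2 * 4^2 * (exp((151/9) t) - 1) / (151/9) = 400*exp(151*t/9)/151 - 400/151.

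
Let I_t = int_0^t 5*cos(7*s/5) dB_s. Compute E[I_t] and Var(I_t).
E[I_t] = 0; Var(I_t) = 25*t/2 + 125*sin(14*t/5)/28

The Itô integral of a deterministic integrand f(s) has mean 0 because each increment f(s) * (B_{s+ds} - B_s) has mean 0. By the Itô isometry:
  Var( int_0^t f(s) dB_s ) = E[ (int_0^t f(s) dB_s)^2 ] = int_0^t f(s)^2 ds.
Here f(s) = 5*cos(7*s/5), so f(s)^2 = 25*cos(7*s/5)^2. Integrate:
  int_0^t (25*cos(7*s/5)^2) ds = 25*t/2 + 125*sin(14*t/5)/28.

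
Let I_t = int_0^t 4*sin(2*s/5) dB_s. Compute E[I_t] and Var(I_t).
E[I_t] = 0; Var(I_t) = 8*t - 10*sin(4*t/5)

The Itô integral of a deterministic integrand f(s) has mean 0 because each increment f(s) * (B_{s+ds} - B_s) has mean 0. By the Itô isometry:
  Var( int_0^t f(s) dB_s ) = E[ (int_0^t f(s) dB_s)^2 ] = int_0^t f(s)^2 ds.
Here f(s) = 4*sin(2*s/5), so f(s)^2 = 16*sin(2*s/5)^2. Integrate:
  int_0^t (16*sin(2*s/5)^2) ds = 8*t - 10*sin(4*t/5).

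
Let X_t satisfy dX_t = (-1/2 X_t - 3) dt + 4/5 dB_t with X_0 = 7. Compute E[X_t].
E[X_t] = -6 + 13*exp(-t/2)

Taking expectations and using E[dB_t] = 0, the mean m(t) = E[X_t] satisfies the ODE m'(t) = a m(t) + b with m(0) = x_0. With a = -1/2, b = -3, x_0 = 7, the solution is
  m(t) = x_0 * exp(a t) + (b/a) * (exp(a t) - 1)
       = 7 * exp((-1/2) t) + ((-3)/(-1/2)) * (exp((-1/2) t) - 1)
       = -6 + 13*exp(-t/2).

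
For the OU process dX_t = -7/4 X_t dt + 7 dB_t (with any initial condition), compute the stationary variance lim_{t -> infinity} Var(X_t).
lim Var(X_t) = 14

The OU SDE dX = -theta X dt + sigma dB admits the integrating factor exp(theta t): d(exp(theta t) X_t) = sigma exp(theta t) dB_t. Integrating from 0 to t gives X_t = x_0 * exp(-theta t) + sigma * int_0^t exp(-theta (t-s)) dB_s for any initial x_0. The Itô integral has variance (by the Itô isometry) sigma^2 * int_0^t exp(-2 theta (t - s)) ds = sigma^2 * (1 - exp(-2 theta t)) / (2 theta), independent of x_0.
With theta = 7/4, sigma = 7:
  Var(X_t) = (7)^2 * (1 - exp(-2*7/4 t)) / (2 * 7/4) = 14 - 14*exp(-7*t/2).
As t -> infinity, exp(-2*7/4 t) -> 0, so the stationary variance is sigma^2 / (2 theta) = 14.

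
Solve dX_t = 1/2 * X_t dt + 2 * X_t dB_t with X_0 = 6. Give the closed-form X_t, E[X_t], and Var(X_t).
X_t = 6 * exp((-3/2) t + (2) B_t); E[X_t] = 6*exp(t/2); Var(X_t) = 36*(exp(4*t) - 1)*exp(t)

For GBM dX = mu X dt + sigma X dB with X_0 = x_0, apply Itô to Y = log X: dY = (mu - sigma^2/2) dt + sigma dB, so Y_t = log(x_0) + (mu - sigma^2/2) t + sigma B_t and hence X_t = x_0 * exp((mu - sigma^2/2) t + sigma B_t).
With mu = 1/2, sigma = 2, x_0 = 6, this gives:
  X_t = 6 * exp((-3/2) * t + (2) * B_t).
Since sigma*B_t ~ Normal(0, sigma^2 t), E[exp(sigma*B_t)] = exp(sigma^2 t / 2); so E[X_t] = x_0 * exp((mu - sigma^2/2) t) * exp(sigma^2 t / 2) = x_0 * exp(mu t) = 6*exp(t/2).
Var(X_t) = E[X_t^2] - (E[X_t])^2 = x_0^2 * exp(2 mu t) * (exp(sigma^2 t) - 1) = 36*(exp(4*t) - 1)*exp(t).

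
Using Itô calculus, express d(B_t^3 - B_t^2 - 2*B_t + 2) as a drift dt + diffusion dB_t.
d(B_t^3 - B_t^2 - 2*B_t + 2) = (3*B_t - 1) dt + (3*B_t^2 - 2*B_t - 2) dB_t

Itô's formula for f(B_t) gives d f(B_t) = f'(B_t) dB_t + (1/2) f''(B_t) dt. Compute derivatives of f(x) = x^3 - x^2 - 2*x + 2:
  f'(x)  = 3*x^2 - 2*x - 2
  f''(x) = 6*x - 2
Substitute x = B_t and multiply the f'' term by 1/2:
  drift     = (1/2) * (6*x - 2) evaluated at B_t = 3*B_t - 1
  diffusion = (3*x^2 - 2*x - 2) evaluated at B_t = 3*B_t^2 - 2*B_t - 2
Therefore d(B_t^3 - B_t^2 - 2*B_t + 2) = (3*B_t - 1) dt + (3*B_t^2 - 2*B_t - 2) dB_t.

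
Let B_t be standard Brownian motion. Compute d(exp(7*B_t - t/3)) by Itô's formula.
d(exp(7*B_t - t/3)) = (145*exp(7*B_t - t/3)/6) dt + (7*exp(7*B_t - t/3)) dB_t

Itô's formula for f(t, x): d f(t, B_t) = (f_t + (1/2) f_xx) dt + f_x dB_t. Compute partials of f(t, x) = exp(-t/3 + 7*x):
  f_t(t,x)  = -exp(-t/3 + 7*x)/3
  f_x(t,x)  = 7*exp(-t/3 + 7*x)
  f_xx(t,x) = 49*exp(-t/3 + 7*x)
Assemble drift = f_t + (1/2) f_xx = 145*exp(-t/3 + 7*x)/6 and diffusion = f_x = 7*exp(-t/3 + 7*x). Substituting x = B_t:
  d(exp(7*B_t - t/3)) = (145*exp(7*B_t - t/3)/6) dt + (7*exp(7*B_t - t/3)) dB_t.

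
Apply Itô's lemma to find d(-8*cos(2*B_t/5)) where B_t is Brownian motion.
d(-8*cos(2*B_t/5)) = (16*cos(2*B_t/5)/25) dt + (16*sin(2*B_t/5)/5) dB_t

Itô's formula for f(B_t) gives d f(B_t) = f'(B_t) dB_t + (1/2) f''(B_t) dt. Compute derivatives of f(x) = -8*cos(2*x/5):
  f'(x)  = 16*sin(2*x/5)/5
  f''(x) = 32*cos(2*x/5)/25
Substitute x = B_t and multiply the f'' term by 1/2:
  drift     = (1/2) * (32*cos(2*x/5)/25) evaluated at B_t = 16*cos(2*B_t/5)/25
  diffusion = (16*sin(2*x/5)/5) evaluated at B_t = 16*sin(2*B_t/5)/5
Therefore d(-8*cos(2*B_t/5)) = (16*cos(2*B_t/5)/25) dt + (16*sin(2*B_t/5)/5) dB_t.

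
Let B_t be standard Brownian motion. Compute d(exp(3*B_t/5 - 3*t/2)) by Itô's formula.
d(exp(3*B_t/5 - 3*t/2)) = (-33*exp(3*B_t/5 - 3*t/2)/25) dt + (3*exp(3*B_t/5 - 3*t/2)/5) dB_t

Itô's formula for f(t, x): d f(t, B_t) = (f_t + (1/2) f_xx) dt + f_x dB_t. Compute partials of f(t, x) = exp(-3*t/2 + 3*x/5):
  f_t(t,x)  = -3*exp(-3*t/2 + 3*x/5)/2
  f_x(t,x)  = 3*exp(-3*t/2 + 3*x/5)/5
  f_xx(t,x) = 9*exp(-3*t/2 + 3*x/5)/25
Assemble drift = f_t + (1/2) f_xx = -33*exp(-3*t/2 + 3*x/5)/25 and diffusion = f_x = 3*exp(-3*t/2 + 3*x/5)/5. Substituting x = B_t:
  d(exp(3*B_t/5 - 3*t/2)) = (-33*exp(3*B_t/5 - 3*t/2)/25) dt + (3*exp(3*B_t/5 - 3*t/2)/5) dB_t.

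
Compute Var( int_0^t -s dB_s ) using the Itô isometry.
Var = t^3/3

The Itô integral of a deterministic integrand f(s) has mean 0 because each increment f(s) * (B_{s+ds} - B_s) has mean 0. By the Itô isometry:
  Var( int_0^t f(s) dB_s ) = E[ (int_0^t f(s) dB_s)^2 ] = int_0^t f(s)^2 ds.
Here f(s) = -s, so f(s)^2 = s^2. Integrate:
  int_0^t (s^2) ds = t^3/3.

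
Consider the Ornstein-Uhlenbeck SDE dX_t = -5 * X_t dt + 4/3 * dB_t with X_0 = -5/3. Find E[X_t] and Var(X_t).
E[X_t] = -5*exp(-5*t)/3; Var(X_t) = 8/45 - 8*exp(-10*t)/45

The OU SDE dX = -theta X dt + sigma dB admits the integrating factor exp(theta t): d(exp(theta t) X_t) = sigma exp(theta t) dB_t. Integrating from 0 to t:
  X_t = x_0 * exp(-theta t) + sigma * int_0^t exp(-theta (t-s)) dB_s.
The Itô integral has mean 0 and (by the Itô isometry) variance sigma^2 * int_0^t exp(-2 theta (t - s)) ds = sigma^2 * (1 - exp(-2 theta t)) / (2 theta).
With theta = 5, sigma = 4/3, x_0 = -5/3:
  E[X_t] = -5/3 * exp(-5 t) = -5*exp(-5*t)/3
  Var(X_t) = (4/3)^2 * (1 - exp(-2*5 t)) / (2 * 5) = 8/45 - 8*exp(-10*t)/45.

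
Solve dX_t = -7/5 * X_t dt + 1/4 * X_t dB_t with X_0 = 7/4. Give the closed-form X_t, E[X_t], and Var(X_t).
X_t = 7/4 * exp((-229/160) t + (1/4) B_t); E[X_t] = 7*exp(-7*t/5)/4; Var(X_t) = (49*exp(t/16) - 49)*exp(-14*t/5)/16

For GBM dX = mu X dt + sigma X dB with X_0 = x_0, apply Itô to Y = log X: dY = (mu - sigma^2/2) dt + sigma dB, so Y_t = log(x_0) + (mu - sigma^2/2) t + sigma B_t and hence X_t = x_0 * exp((mu - sigma^2/2) t + sigma B_t).
With mu = -7/5, sigma = 1/4, x_0 = 7/4, this gives:
  X_t = 7/4 * exp((-229/160) * t + (1/4) * B_t).
Since sigma*B_t ~ Normal(0, sigma^2 t), E[exp(sigma*B_t)] = exp(sigma^2 t / 2); so E[X_t] = x_0 * exp((mu - sigma^2/2) t) * exp(sigma^2 t / 2) = x_0 * exp(mu t) = 7*exp(-7*t/5)/4.
Var(X_t) = E[X_t^2] - (E[X_t])^2 = x_0^2 * exp(2 mu t) * (exp(sigma^2 t) - 1) = (49*exp(t/16) - 49)*exp(-14*t/5)/16.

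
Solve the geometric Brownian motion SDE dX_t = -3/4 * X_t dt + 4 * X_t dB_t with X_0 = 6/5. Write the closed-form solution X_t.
X_t = 6/5 * exp((-35/4) * t + (4) * B_t)

For GBM dX = mu X dt + sigma X dB with X_0 = x_0, apply Itô to Y = log X: dY = (mu - sigma^2/2) dt + sigma dB, so Y_t = log(x_0) + (mu - sigma^2/2) t + sigma B_t and hence X_t = x_0 * exp((mu - sigma^2/2) t + sigma B_t).
With mu = -3/4, sigma = 4, x_0 = 6/5, this gives:
  X_t = 6/5 * exp((-35/4) * t + (4) * B_t).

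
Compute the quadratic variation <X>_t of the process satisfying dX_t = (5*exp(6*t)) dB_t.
<X>_t = 25*exp(12*t)/12 - 25/12

For an Itô process dX_t = a(t) dt + b(t) dB_t, the quadratic variation is <X>_t = int_0^t b(s)^2 ds (the drift term does not contribute). Here b(s) = 5*exp(6*s), so
  b(s)^2 = 25*exp(12*s).
Integrating from 0 to t:
  <X>_t = int_0^t (25*exp(12*s)) ds = 25*exp(12*t)/12 - 25/12.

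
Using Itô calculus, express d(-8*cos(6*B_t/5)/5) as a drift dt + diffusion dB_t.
d(-8*cos(6*B_t/5)/5) = (144*cos(6*B_t/5)/125) dt + (48*sin(6*B_t/5)/25) dB_t

Itô's formula for f(B_t) gives d f(B_t) = f'(B_t) dB_t + (1/2) f''(B_t) dt. Compute derivatives of f(x) = -8*cos(6*x/5)/5:
  f'(x)  = 48*sin(6*x/5)/25
  f''(x) = 288*cos(6*x/5)/125
Substitute x = B_t and multiply the f'' term by 1/2:
  drift     = (1/2) * (288*cos(6*x/5)/125) evaluated at B_t = 144*cos(6*B_t/5)/125
  diffusion = (48*sin(6*x/5)/25) evaluated at B_t = 48*sin(6*B_t/5)/25
Therefore d(-8*cos(6*B_t/5)/5) = (144*cos(6*B_t/5)/125) dt + (48*sin(6*B_t/5)/25) dB_t.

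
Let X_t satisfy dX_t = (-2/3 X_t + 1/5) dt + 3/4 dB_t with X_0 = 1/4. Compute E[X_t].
E[X_t] = 3/10 - exp(-2*t/3)/20

Taking expectations and using E[dB_t] = 0, the mean m(t) = E[X_t] satisfies the ODE m'(t) = a m(t) + b with m(0) = x_0. With a = -2/3, b = 1/5, x_0 = 1/4, the solution is
  m(t) = x_0 * exp(a t) + (b/a) * (exp(a t) - 1)
       = (1/4) * exp((-2/3) t) + ((1/5)/(-2/3)) * (exp((-2/3) t) - 1)
       = 3/10 - exp(-2*t/3)/20.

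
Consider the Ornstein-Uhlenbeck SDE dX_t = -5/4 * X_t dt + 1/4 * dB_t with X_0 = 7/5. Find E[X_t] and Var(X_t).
E[X_t] = 7*exp(-5*t/4)/5; Var(X_t) = 1/40 - exp(-5*t/2)/40

The OU SDE dX = -theta X dt + sigma dB admits the integrating factor exp(theta t): d(exp(theta t) X_t) = sigma exp(theta t) dB_t. Integrating from 0 to t:
  X_t = x_0 * exp(-theta t) + sigma * int_0^t exp(-theta (t-s)) dB_s.
The Itô integral has mean 0 and (by the Itô isometry) variance sigma^2 * int_0^t exp(-2 theta (t - s)) ds = sigma^2 * (1 - exp(-2 theta t)) / (2 theta).
With theta = 5/4, sigma = 1/4, x_0 = 7/5:
  E[X_t] = 7/5 * exp(-5/4 t) = 7*exp(-5*t/4)/5
  Var(X_t) = (1/4)^2 * (1 - exp(-2*5/4 t)) / (2 * 5/4) = 1/40 - exp(-5*t/2)/40.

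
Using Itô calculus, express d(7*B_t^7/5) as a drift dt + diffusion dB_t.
d(7*B_t^7/5) = (147*B_t^5/5) dt + (49*B_t^6/5) dB_t

Itô's formula for f(B_t) gives d f(B_t) = f'(B_t) dB_t + (1/2) f''(B_t) dt. Compute derivatives of f(x) = 7*x^7/5:
  f'(x)  = 49*x^6/5
  f''(x) = 294*x^5/5
Substitute x = B_t and multiply the f'' term by 1/2:
  drift     = (1/2) * (294*x^5/5) evaluated at B_t = 147*B_t^5/5
  diffusion = (49*x^6/5) evaluated at B_t = 49*B_t^6/5
Therefore d(7*B_t^7/5) = (147*B_t^5/5) dt + (49*B_t^6/5) dB_t.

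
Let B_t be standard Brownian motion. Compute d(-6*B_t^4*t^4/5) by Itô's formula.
d(-6*B_t^4*t^4/5) = (12*B_t^2*t^3*(-2*B_t^2 - 3*t)/5) dt + (-24*B_t^3*t^4/5) dB_t

Itô's formula for f(t, x): d f(t, B_t) = (f_t + (1/2) f_xx) dt + f_x dB_t. Compute partials of f(t, x) = -6*t^4*x^4/5:
  f_t(t,x)  = -24*t^3*x^4/5
  f_x(t,x)  = -24*t^4*x^3/5
  f_xx(t,x) = -72*t^4*x^2/5
Assemble drift = f_t + (1/2) f_xx = 12*t^3*x^2*(-3*t - 2*x^2)/5 and diffusion = f_x = -24*t^4*x^3/5. Substituting x = B_t:
  d(-6*B_t^4*t^4/5) = (12*B_t^2*t^3*(-2*B_t^2 - 3*t)/5) dt + (-24*B_t^3*t^4/5) dB_t.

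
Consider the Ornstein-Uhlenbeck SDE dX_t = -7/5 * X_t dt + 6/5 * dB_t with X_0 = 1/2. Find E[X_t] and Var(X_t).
E[X_t] = exp(-7*t/5)/2; Var(X_t) = 18/35 - 18*exp(-14*t/5)/35

The OU SDE dX = -theta X dt + sigma dB admits the integrating factor exp(theta t): d(exp(theta t) X_t) = sigma exp(theta t) dB_t. Integrating from 0 to t:
  X_t = x_0 * exp(-theta t) + sigma * int_0^t exp(-theta (t-s)) dB_s.
The Itô integral has mean 0 and (by the Itô isometry) variance sigma^2 * int_0^t exp(-2 theta (t - s)) ds = sigma^2 * (1 - exp(-2 theta t)) / (2 theta).
With theta = 7/5, sigma = 6/5, x_0 = 1/2:
  E[X_t] = 1/2 * exp(-7/5 t) = exp(-7*t/5)/2
  Var(X_t) = (6/5)^2 * (1 - exp(-2*7/5 t)) / (2 * 7/5) = 18/35 - 18*exp(-14*t/5)/35.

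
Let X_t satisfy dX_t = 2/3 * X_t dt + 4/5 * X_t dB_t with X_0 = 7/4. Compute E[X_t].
E[X_t] = 7*exp(2*t/3)/4

For GBM dX = mu X dt + sigma X dB with X_0 = x_0, apply Itô to Y = log X: dY = (mu - sigma^2/2) dt + sigma dB, so Y_t = log(x_0) + (mu - sigma^2/2) t + sigma B_t and hence X_t = x_0 * exp((mu - sigma^2/2) t + sigma B_t).
With mu = 2/3, sigma = 4/5, x_0 = 7/4, this gives:
  X_t = 7/4 * exp((26/75) * t + (4/5) * B_t).
Since sigma*B_t ~ Normal(0, sigma^2 t), E[exp(sigma*B_t)] = exp(sigma^2 t / 2); so E[X_t] = x_0 * exp((mu - sigma^2/2) t) * exp(sigma^2 t / 2) = x_0 * exp(mu t) = 7*exp(2*t/3)/4.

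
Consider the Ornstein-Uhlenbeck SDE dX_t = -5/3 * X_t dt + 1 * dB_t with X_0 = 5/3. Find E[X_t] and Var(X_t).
E[X_t] = 5*exp(-5*t/3)/3; Var(X_t) = 3/10 - 3*exp(-10*t/3)/10

The OU SDE dX = -theta X dt + sigma dB admits the integrating factor exp(theta t): d(exp(theta t) X_t) = sigma exp(theta t) dB_t. Integrating from 0 to t:
  X_t = x_0 * exp(-theta t) + sigma * int_0^t exp(-theta (t-s)) dB_s.
The Itô integral has mean 0 and (by the Itô isometry) variance sigma^2 * int_0^t exp(-2 theta (t - s)) ds = sigma^2 * (1 - exp(-2 theta t)) / (2 theta).
With theta = 5/3, sigma = 1, x_0 = 5/3:
  E[X_t] = 5/3 * exp(-5/3 t) = 5*exp(-5*t/3)/3
  Var(X_t) = (1)^2 * (1 - exp(-2*5/3 t)) / (2 * 5/3) = 3/10 - 3*exp(-10*t/3)/10.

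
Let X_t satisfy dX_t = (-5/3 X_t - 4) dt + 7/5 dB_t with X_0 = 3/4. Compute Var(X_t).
Var(X_t) = 147/250 - 147*exp(-10*t/3)/250

The variance V(t) = Var(X_t) satisfies V'(t) = 2 a V(t) + c^2 with V(0) = 0 (drift coefficient is linear in X, diffusion is constant). With a = -5/3, c = 7/5, the solution is
  V(t) = (c^2 / (2 a)) * (exp(2 a t) - 1)
       = ((7/5)^2 / (2*(-5/3))) * (exp((-10/3) t) - 1)
       = 147/250 - 147*exp(-10*t/3)/250.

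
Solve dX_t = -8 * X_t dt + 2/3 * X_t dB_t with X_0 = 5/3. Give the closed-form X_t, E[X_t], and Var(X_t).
X_t = 5/3 * exp((-74/9) t + (2/3) B_t); E[X_t] = 5*exp(-8*t)/3; Var(X_t) = (25*exp(4*t/9) - 25)*exp(-16*t)/9

For GBM dX = mu X dt + sigma X dB with X_0 = x_0, apply Itô to Y = log X: dY = (mu - sigma^2/2) dt + sigma dB, so Y_t = log(x_0) + (mu - sigma^2/2) t + sigma B_t and hence X_t = x_0 * exp((mu - sigma^2/2) t + sigma B_t).
With mu = -8, sigma = 2/3, x_0 = 5/3, this gives:
  X_t = 5/3 * exp((-74/9) * t + (2/3) * B_t).
Since sigma*B_t ~ Normal(0, sigma^2 t), E[exp(sigma*B_t)] = exp(sigma^2 t / 2); so E[X_t] = x_0 * exp((mu - sigma^2/2) t) * exp(sigma^2 t / 2) = x_0 * exp(mu t) = 5*exp(-8*t)/3.
Var(X_t) = E[X_t^2] - (E[X_t])^2 = x_0^2 * exp(2 mu t) * (exp(sigma^2 t) - 1) = (25*exp(4*t/9) - 25)*exp(-16*t)/9.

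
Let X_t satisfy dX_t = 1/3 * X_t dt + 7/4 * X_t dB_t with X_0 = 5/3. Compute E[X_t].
E[X_t] = 5*exp(t/3)/3

For GBM dX = mu X dt + sigma X dB with X_0 = x_0, apply Itô to Y = log X: dY = (mu - sigma^2/2) dt + sigma dB, so Y_t = log(x_0) + (mu - sigma^2/2) t + sigma B_t and hence X_t = x_0 * exp((mu - sigma^2/2) t + sigma B_t).
With mu = 1/3, sigma = 7/4, x_0 = 5/3, this gives:
  X_t = 5/3 * exp((-115/96) * t + (7/4) * B_t).
Since sigma*B_t ~ Normal(0, sigma^2 t), E[exp(sigma*B_t)] = exp(sigma^2 t / 2); so E[X_t] = x_0 * exp((mu - sigma^2/2) t) * exp(sigma^2 t / 2) = x_0 * exp(mu t) = 5*exp(t/3)/3.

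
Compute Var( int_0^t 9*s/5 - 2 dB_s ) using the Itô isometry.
Var = t*(27*t^2 - 90*t + 100)/25

The Itô integral of a deterministic integrand f(s) has mean 0 because each increment f(s) * (B_{s+ds} - B_s) has mean 0. By the Itô isometry:
  Var( int_0^t f(s) dB_s ) = E[ (int_0^t f(s) dB_s)^2 ] = int_0^t f(s)^2 ds.
Here f(s) = 9*s/5 - 2, so f(s)^2 = (9*s - 10)^2/25. Integrate:
  int_0^t ((9*s - 10)^2/25) ds = t*(27*t^2 - 90*t + 100)/25.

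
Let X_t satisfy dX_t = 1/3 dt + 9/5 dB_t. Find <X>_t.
<X>_t = 81*t/25

For an Itô process dX_t = a(t) dt + b(t) dB_t, the quadratic variation is <X>_t = int_0^t b(s)^2 ds (the drift term does not contribute). Here b(s) = 9/5, so
  b(s)^2 = 81/25.
Integrating from 0 to t:
  <X>_t = int_0^t (81/25) ds = 81*t/25.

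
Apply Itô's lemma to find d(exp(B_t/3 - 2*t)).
d(exp(B_t/3 - 2*t)) = (-35*exp(B_t/3 - 2*t)/18) dt + (exp(B_t/3 - 2*t)/3) dB_t

Itô's formula for f(t, x): d f(t, B_t) = (f_t + (1/2) f_xx) dt + f_x dB_t. Compute partials of f(t, x) = exp(-2*t + x/3):
  f_t(t,x)  = -2*exp(-2*t + x/3)
  f_x(t,x)  = exp(-2*t + x/3)/3
  f_xx(t,x) = exp(-2*t + x/3)/9
Assemble drift = f_t + (1/2) f_xx = -35*exp(-2*t + x/3)/18 and diffusion = f_x = exp(-2*t + x/3)/3. Substituting x = B_t:
  d(exp(B_t/3 - 2*t)) = (-35*exp(B_t/3 - 2*t)/18) dt + (exp(B_t/3 - 2*t)/3) dB_t.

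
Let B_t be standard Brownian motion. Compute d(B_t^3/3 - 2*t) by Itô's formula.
d(B_t^3/3 - 2*t) = (B_t - 2) dt + (B_t^2) dB_t

Itô's formula for f(t, x): d f(t, B_t) = (f_t + (1/2) f_xx) dt + f_x dB_t. Compute partials of f(t, x) = -2*t + x^3/3:
  f_t(t,x)  = -2
  f_x(t,x)  = x^2
  f_xx(t,x) = 2*x
Assemble drift = f_t + (1/2) f_xx = x - 2 and diffusion = f_x = x^2. Substituting x = B_t:
  d(B_t^3/3 - 2*t) = (B_t - 2) dt + (B_t^2) dB_t.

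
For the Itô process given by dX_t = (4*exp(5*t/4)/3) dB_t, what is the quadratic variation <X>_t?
<X>_t = 32*exp(5*t/2)/45 - 32/45

For an Itô process dX_t = a(t) dt + b(t) dB_t, the quadratic variation is <X>_t = int_0^t b(s)^2 ds (the drift term does not contribute). Here b(s) = 4*exp(5*s/4)/3, so
  b(s)^2 = 16*exp(5*s/2)/9.
Integrating from 0 to t:
  <X>_t = int_0^t (16*exp(5*s/2)/9) ds = 32*exp(5*t/2)/45 - 32/45.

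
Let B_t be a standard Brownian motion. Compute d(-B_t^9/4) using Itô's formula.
d(-B_t^9/4) = (-9*B_t^7) dt + (-9*B_t^8/4) dB_t

Itô's formula for f(B_t) gives d f(B_t) = f'(B_t) dB_t + (1/2) f''(B_t) dt. Compute derivatives of f(x) = -x^9/4:
  f'(x)  = -9*x^8/4
  f''(x) = -18*x^7
Substitute x = B_t and multiply the f'' term by 1/2:
  drift     = (1/2) * (-18*x^7) evaluated at B_t = -9*B_t^7
  diffusion = (-9*x^8/4) evaluated at B_t = -9*B_t^8/4
Therefore d(-B_t^9/4) = (-9*B_t^7) dt + (-9*B_t^8/4) dB_t.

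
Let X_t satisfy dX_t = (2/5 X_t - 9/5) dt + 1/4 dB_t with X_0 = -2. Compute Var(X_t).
Var(X_t) = 5*exp(4*t/5)/64 - 5/64

The variance V(t) = Var(X_t) satisfies V'(t) = 2 a V(t) + c^2 with V(0) = 0 (drift coefficient is linear in X, diffusion is constant). With a = 2/5, c = 1/4, the solution is
  V(t) = (c^2 / (2 a)) * (exp(2 a t) - 1)
       = ((1/4)^2 / (2*(2/5))) * (exp((4/5) t) - 1)
       = 5*exp(4*t/5)/64 - 5/64.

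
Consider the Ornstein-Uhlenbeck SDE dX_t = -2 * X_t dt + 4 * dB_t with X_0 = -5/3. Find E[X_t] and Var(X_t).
E[X_t] = -5*exp(-2*t)/3; Var(X_t) = 4 - 4*exp(-4*t)

The OU SDE dX = -theta X dt + sigma dB admits the integrating factor exp(theta t): d(exp(theta t) X_t) = sigma exp(theta t) dB_t. Integrating from 0 to t:
  X_t = x_0 * exp(-theta t) + sigma * int_0^t exp(-theta (t-s)) dB_s.
The Itô integral has mean 0 and (by the Itô isometry) variance sigma^2 * int_0^t exp(-2 theta (t - s)) ds = sigma^2 * (1 - exp(-2 theta t)) / (2 theta).
With theta = 2, sigma = 4, x_0 = -5/3:
  E[X_t] = -5/3 * exp(-2 t) = -5*exp(-2*t)/3
  Var(X_t) = (4)^2 * (1 - exp(-2*2 t)) / (2 * 2) = 4 - 4*exp(-4*t).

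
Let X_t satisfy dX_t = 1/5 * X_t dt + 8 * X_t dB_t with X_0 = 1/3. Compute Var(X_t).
Var(X_t) = (exp(64*t) - 1)*exp(2*t/5)/9

For GBM dX = mu X dt + sigma X dB with X_0 = x_0, apply Itô to Y = log X: dY = (mu - sigma^2/2) dt + sigma dB, so Y_t = log(x_0) + (mu - sigma^2/2) t + sigma B_t and hence X_t = x_0 * exp((mu - sigma^2/2) t + sigma B_t).
With mu = 1/5, sigma = 8, x_0 = 1/3, this gives:
  X_t = 1/3 * exp((-159/5) * t + (8) * B_t).
Since sigma*B_t ~ Normal(0, sigma^2 t), E[exp(sigma*B_t)] = exp(sigma^2 t / 2); so E[X_t] = x_0 * exp((mu - sigma^2/2) t) * exp(sigma^2 t / 2) = x_0 * exp(mu t) = exp(t/5)/3.
Var(X_t) = E[X_t^2] - (E[X_t])^2 = x_0^2 * exp(2 mu t) * (exp(sigma^2 t) - 1) = (exp(64*t) - 1)*exp(2*t/5)/9.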